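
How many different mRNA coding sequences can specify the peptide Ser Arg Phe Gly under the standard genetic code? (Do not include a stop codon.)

Ser: 6 codons.
Arg: 6 codons.
Phe: 2 codons.
Gly: 4 codons.
6 × 6 × 2 × 4 = 288.

288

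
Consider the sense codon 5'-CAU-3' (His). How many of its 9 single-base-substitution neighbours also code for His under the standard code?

1

Position 1: none → 0 synonymous.
Position 2: none → 0 synonymous.
Position 3: CAC → 1 synonymous.
Total: 0 + 0 + 1 = 1.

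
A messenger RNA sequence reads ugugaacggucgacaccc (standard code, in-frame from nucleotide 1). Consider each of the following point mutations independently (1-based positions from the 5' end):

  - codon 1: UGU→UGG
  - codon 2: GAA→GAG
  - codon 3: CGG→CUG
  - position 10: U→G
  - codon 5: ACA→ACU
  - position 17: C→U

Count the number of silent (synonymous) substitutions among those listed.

2

Codon 1: UGU (Cys) → UGG (Trp) — missense.
Codon 2: GAA (Glu) → GAG (Glu) — synonymous.
Codon 3: CGG (Arg) → CUG (Leu) — missense.
Codon 4: UCG (Ser) → GCG (Ala) — missense.
Codon 5: ACA (Thr) → ACU (Thr) — synonymous.
Codon 6: CCC (Pro) → CUC (Leu) — missense.
Synonymous: 2 of 6.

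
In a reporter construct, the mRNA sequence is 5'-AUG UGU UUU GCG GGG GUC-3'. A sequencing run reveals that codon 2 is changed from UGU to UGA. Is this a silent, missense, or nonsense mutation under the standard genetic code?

Position 6 falls in codon 2: UGU → Cys.
After the substitution the codon is UGA → Stop.
The new codon is a stop codon, so this is a nonsense mutation.

nonsense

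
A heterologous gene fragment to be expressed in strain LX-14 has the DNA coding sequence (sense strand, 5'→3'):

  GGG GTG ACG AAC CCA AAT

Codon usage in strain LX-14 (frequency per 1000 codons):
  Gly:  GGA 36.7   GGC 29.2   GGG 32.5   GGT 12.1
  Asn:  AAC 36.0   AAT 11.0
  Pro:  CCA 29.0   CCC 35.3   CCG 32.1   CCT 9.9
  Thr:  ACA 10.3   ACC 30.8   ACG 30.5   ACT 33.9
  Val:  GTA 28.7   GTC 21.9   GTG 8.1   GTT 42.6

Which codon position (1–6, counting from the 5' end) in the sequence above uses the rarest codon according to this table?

2

Codon 1 GGG (Gly): 32.5 per 1000.
Codon 2 GTG (Val): 8.1 per 1000.
Codon 3 ACG (Thr): 30.5 per 1000.
Codon 4 AAC (Asn): 36.0 per 1000.
Codon 5 CCA (Pro): 29.0 per 1000.
Codon 6 AAT (Asn): 11.0 per 1000.
Lowest frequency is 8.1 at codon 2.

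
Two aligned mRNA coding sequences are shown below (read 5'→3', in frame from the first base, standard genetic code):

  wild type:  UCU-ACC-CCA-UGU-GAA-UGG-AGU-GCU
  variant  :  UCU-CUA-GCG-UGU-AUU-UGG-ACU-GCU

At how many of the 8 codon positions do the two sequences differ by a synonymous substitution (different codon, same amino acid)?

0

Codon 1: UCU Ser / UCU Ser — identical.
Codon 2: ACC Thr / CUA Leu — nonsynonymous.
Codon 3: CCA Pro / GCG Ala — nonsynonymous.
Codon 4: UGU Cys / UGU Cys — identical.
Codon 5: GAA Glu / AUU Ile — nonsynonymous.
Codon 6: UGG Trp / UGG Trp — identical.
Codon 7: AGU Ser / ACU Thr — nonsynonymous.
Codon 8: GCU Ala / GCU Ala — identical.
Synonymous differences: 0.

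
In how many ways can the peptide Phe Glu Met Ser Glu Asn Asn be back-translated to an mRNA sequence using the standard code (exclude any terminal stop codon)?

192

Phe: 2 codons.
Glu: 2 codons.
Met: 1 codon.
Ser: 6 codons.
Glu: 2 codons.
Asn: 2 codons.
Asn: 2 codons.
2 × 2 × 1 × 6 × 2 × 2 × 2 = 192.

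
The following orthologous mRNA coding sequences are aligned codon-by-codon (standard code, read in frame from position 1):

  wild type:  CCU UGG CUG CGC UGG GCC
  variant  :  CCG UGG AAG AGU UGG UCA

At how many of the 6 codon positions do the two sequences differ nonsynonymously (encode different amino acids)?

3

Codon 1: CCU Pro / CCG Pro — synonymous.
Codon 2: UGG Trp / UGG Trp — identical.
Codon 3: CUG Leu / AAG Lys — nonsynonymous.
Codon 4: CGC Arg / AGU Ser — nonsynonymous.
Codon 5: UGG Trp / UGG Trp — identical.
Codon 6: GCC Ala / UCA Ser — nonsynonymous.
Nonsynonymous differences: 3.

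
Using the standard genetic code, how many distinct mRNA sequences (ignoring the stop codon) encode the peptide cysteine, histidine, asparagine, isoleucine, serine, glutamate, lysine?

Cys: 2 codons.
His: 2 codons.
Asn: 2 codons.
Ile: 3 codons.
Ser: 6 codons.
Glu: 2 codons.
Lys: 2 codons.
2 × 2 × 2 × 3 × 6 × 2 × 2 = 576.

576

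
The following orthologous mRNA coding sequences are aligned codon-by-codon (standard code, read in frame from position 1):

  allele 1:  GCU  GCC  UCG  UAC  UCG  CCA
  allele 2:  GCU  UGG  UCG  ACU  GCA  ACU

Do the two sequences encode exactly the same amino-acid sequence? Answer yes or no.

Codon 1: GCU Ala / GCU Ala — identical.
Codon 2: GCC Ala / UGG Trp — nonsynonymous.
Codon 3: UCG Ser / UCG Ser — identical.
Codon 4: UAC Tyr / ACU Thr — nonsynonymous.
Codon 5: UCG Ser / GCA Ala — nonsynonymous.
Codon 6: CCA Pro / ACU Thr — nonsynonymous.
Nonsynonymous differences: 4 → different protein.

no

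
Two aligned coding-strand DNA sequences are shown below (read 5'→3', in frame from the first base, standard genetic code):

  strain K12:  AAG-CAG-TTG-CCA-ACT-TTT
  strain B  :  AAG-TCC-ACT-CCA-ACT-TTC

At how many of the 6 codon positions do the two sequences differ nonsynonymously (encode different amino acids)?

Codon 1: AAG Lys / AAG Lys — identical.
Codon 2: CAG Gln / TCC Ser — nonsynonymous.
Codon 3: TTG Leu / ACT Thr — nonsynonymous.
Codon 4: CCA Pro / CCA Pro — identical.
Codon 5: ACT Thr / ACT Thr — identical.
Codon 6: TTT Phe / TTC Phe — synonymous.
Nonsynonymous differences: 2.

2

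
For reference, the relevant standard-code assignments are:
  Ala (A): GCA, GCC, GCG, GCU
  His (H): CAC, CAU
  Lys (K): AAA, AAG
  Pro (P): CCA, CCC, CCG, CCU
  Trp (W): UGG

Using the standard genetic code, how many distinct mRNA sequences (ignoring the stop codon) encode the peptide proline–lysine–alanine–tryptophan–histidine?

64

Pro: 4 codons.
Lys: 2 codons.
Ala: 4 codons.
Trp: 1 codon.
His: 2 codons.
4 × 2 × 4 × 1 × 2 = 64.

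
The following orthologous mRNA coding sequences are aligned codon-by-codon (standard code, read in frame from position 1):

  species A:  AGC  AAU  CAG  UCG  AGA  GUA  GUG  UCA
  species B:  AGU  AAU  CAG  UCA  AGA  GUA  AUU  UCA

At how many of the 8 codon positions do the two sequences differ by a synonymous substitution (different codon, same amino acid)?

Codon 1: AGC Ser / AGU Ser — synonymous.
Codon 2: AAU Asn / AAU Asn — identical.
Codon 3: CAG Gln / CAG Gln — identical.
Codon 4: UCG Ser / UCA Ser — synonymous.
Codon 5: AGA Arg / AGA Arg — identical.
Codon 6: GUA Val / GUA Val — identical.
Codon 7: GUG Val / AUU Ile — nonsynonymous.
Codon 8: UCA Ser / UCA Ser — identical.
Synonymous differences: 2.

2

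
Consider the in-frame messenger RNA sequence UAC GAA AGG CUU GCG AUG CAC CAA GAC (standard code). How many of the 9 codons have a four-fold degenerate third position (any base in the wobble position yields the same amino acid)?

2

Codon 1 UAC (Tyr): third position 2-fold.
Codon 2 GAA (Glu): third position 2-fold.
Codon 3 AGG (Arg): third position 2-fold.
Codon 4 CUU (Leu): third position 4-fold.
Codon 5 GCG (Ala): third position 4-fold.
Codon 6 AUG (Met): third position 1-fold.
Codon 7 CAC (His): third position 2-fold.
Codon 8 CAA (Gln): third position 2-fold.
Codon 9 GAC (Asp): third position 2-fold.
Four-fold degenerate third positions: 2.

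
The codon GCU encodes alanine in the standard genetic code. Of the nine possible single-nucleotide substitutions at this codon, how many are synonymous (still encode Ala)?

3

Position 1: none → 0 synonymous.
Position 2: none → 0 synonymous.
Position 3: GCC, GCA, GCG → 3 synonymous.
Total: 0 + 0 + 3 = 3.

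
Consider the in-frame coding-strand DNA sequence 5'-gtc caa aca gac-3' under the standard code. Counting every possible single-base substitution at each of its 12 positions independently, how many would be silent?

8

Codon 1 (GTC, Val): 3 synonymous substitutions.
Codon 2 (CAA, Gln): 1 synonymous substitution.
Codon 3 (ACA, Thr): 3 synonymous substitutions.
Codon 4 (GAC, Asp): 1 synonymous substitution.
Total: 3 + 1 + 3 + 1 = 8.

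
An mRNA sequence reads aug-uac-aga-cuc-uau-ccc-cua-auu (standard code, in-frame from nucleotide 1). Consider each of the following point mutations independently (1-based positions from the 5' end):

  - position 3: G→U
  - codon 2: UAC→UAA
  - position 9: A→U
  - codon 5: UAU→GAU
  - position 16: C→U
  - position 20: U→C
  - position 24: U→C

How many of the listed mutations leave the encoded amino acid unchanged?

1

Codon 1: AUG (Met) → AUU (Ile) — missense.
Codon 2: UAC (Tyr) → UAA (Stop) — nonsense.
Codon 3: AGA (Arg) → AGU (Ser) — missense.
Codon 5: UAU (Tyr) → GAU (Asp) — missense.
Codon 6: CCC (Pro) → UCC (Ser) — missense.
Codon 7: CUA (Leu) → CCA (Pro) — missense.
Codon 8: AUU (Ile) → AUC (Ile) — synonymous.
Synonymous: 1 of 7.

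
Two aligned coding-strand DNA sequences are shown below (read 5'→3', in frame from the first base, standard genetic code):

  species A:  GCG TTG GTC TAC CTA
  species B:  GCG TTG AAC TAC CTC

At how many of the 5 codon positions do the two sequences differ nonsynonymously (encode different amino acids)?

Codon 1: GCG Ala / GCG Ala — identical.
Codon 2: TTG Leu / TTG Leu — identical.
Codon 3: GTC Val / AAC Asn — nonsynonymous.
Codon 4: TAC Tyr / TAC Tyr — identical.
Codon 5: CTA Leu / CTC Leu — synonymous.
Nonsynonymous differences: 1.

1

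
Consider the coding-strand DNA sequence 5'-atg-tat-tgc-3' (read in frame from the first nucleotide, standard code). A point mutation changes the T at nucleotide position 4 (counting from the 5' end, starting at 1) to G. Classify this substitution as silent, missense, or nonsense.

Position 4 falls in codon 2: TAT → Tyr.
After the substitution the codon is GAT → Asp.
Tyr ≠ Asp, so this is a missense mutation.

missense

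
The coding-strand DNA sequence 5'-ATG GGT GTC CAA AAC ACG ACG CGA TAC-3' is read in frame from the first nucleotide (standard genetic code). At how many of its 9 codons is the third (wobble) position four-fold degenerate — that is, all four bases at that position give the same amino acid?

Codon 1 ATG (Met): third position 1-fold.
Codon 2 GGT (Gly): third position 4-fold.
Codon 3 GTC (Val): third position 4-fold.
Codon 4 CAA (Gln): third position 2-fold.
Codon 5 AAC (Asn): third position 2-fold.
Codon 6 ACG (Thr): third position 4-fold.
Codon 7 ACG (Thr): third position 4-fold.
Codon 8 CGA (Arg): third position 4-fold.
Codon 9 TAC (Tyr): third position 2-fold.
Four-fold degenerate third positions: 5.

5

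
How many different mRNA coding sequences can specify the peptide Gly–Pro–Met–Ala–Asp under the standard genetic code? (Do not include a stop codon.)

128

Gly: 4 codons.
Pro: 4 codons.
Met: 1 codon.
Ala: 4 codons.
Asp: 2 codons.
4 × 4 × 1 × 4 × 2 = 128.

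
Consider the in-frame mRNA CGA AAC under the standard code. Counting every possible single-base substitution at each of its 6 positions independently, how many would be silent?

Codon 1 (CGA, Arg): 4 synonymous substitutions.
Codon 2 (AAC, Asn): 1 synonymous substitution.
Total: 4 + 1 = 5.

5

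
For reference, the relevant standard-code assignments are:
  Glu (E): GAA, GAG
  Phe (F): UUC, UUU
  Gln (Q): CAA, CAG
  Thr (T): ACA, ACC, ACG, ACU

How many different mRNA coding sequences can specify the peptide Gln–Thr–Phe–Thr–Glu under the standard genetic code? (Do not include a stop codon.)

Gln: 2 codons.
Thr: 4 codons.
Phe: 2 codons.
Thr: 4 codons.
Glu: 2 codons.
2 × 4 × 2 × 4 × 2 = 128.

128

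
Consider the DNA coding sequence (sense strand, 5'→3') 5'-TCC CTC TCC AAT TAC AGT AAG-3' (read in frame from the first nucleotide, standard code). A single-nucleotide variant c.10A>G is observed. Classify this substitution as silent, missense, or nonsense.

missense

Position 10 falls in codon 4: AAT → Asn.
After the substitution the codon is GAT → Asp.
Asn ≠ Asp, so this is a missense mutation.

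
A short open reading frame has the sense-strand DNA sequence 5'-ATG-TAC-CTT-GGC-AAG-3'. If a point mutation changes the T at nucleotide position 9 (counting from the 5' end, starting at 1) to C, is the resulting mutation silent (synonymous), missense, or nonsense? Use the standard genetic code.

Position 9 falls in codon 3: CTT → Leu.
After the substitution the codon is CTC → Leu.
Both encode Leu, so the change is synonymous.

silent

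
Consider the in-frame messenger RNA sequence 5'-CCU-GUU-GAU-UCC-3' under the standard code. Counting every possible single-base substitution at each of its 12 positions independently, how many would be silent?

Codon 1 (CCU, Pro): 3 synonymous substitutions.
Codon 2 (GUU, Val): 3 synonymous substitutions.
Codon 3 (GAU, Asp): 1 synonymous substitution.
Codon 4 (UCC, Ser): 3 synonymous substitutions.
Total: 3 + 3 + 1 + 3 = 10.

10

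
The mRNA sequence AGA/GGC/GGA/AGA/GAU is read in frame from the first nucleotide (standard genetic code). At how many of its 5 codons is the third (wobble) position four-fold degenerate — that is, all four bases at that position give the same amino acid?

2

Codon 1 AGA (Arg): third position 2-fold.
Codon 2 GGC (Gly): third position 4-fold.
Codon 3 GGA (Gly): third position 4-fold.
Codon 4 AGA (Arg): third position 2-fold.
Codon 5 GAU (Asp): third position 2-fold.
Four-fold degenerate third positions: 2.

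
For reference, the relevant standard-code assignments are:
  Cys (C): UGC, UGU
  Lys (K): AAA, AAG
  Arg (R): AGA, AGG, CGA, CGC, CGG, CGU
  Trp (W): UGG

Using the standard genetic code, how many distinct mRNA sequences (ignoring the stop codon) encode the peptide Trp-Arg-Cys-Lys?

24

Trp: 1 codon.
Arg: 6 codons.
Cys: 2 codons.
Lys: 2 codons.
1 × 6 × 2 × 2 = 24.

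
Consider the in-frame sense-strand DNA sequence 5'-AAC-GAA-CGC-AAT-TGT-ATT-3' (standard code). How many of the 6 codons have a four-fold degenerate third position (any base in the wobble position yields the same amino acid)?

Codon 1 AAC (Asn): third position 2-fold.
Codon 2 GAA (Glu): third position 2-fold.
Codon 3 CGC (Arg): third position 4-fold.
Codon 4 AAT (Asn): third position 2-fold.
Codon 5 TGT (Cys): third position 2-fold.
Codon 6 ATT (Ile): third position 3-fold.
Four-fold degenerate third positions: 1.

1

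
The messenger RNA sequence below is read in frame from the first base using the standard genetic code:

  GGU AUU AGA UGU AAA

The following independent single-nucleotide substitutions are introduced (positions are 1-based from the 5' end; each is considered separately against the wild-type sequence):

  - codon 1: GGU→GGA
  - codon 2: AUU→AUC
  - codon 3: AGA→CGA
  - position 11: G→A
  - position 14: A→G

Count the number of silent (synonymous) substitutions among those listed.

3

Codon 1: GGU (Gly) → GGA (Gly) — synonymous.
Codon 2: AUU (Ile) → AUC (Ile) — synonymous.
Codon 3: AGA (Arg) → CGA (Arg) — synonymous.
Codon 4: UGU (Cys) → UAU (Tyr) — missense.
Codon 5: AAA (Lys) → AGA (Arg) — missense.
Synonymous: 3 of 5.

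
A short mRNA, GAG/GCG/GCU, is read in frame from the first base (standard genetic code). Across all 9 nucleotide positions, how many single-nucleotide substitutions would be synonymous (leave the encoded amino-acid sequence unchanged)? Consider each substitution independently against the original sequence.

Codon 1 (GAG, Glu): 1 synonymous substitution.
Codon 2 (GCG, Ala): 3 synonymous substitutions.
Codon 3 (GCU, Ala): 3 synonymous substitutions.
Total: 1 + 3 + 3 = 7.

7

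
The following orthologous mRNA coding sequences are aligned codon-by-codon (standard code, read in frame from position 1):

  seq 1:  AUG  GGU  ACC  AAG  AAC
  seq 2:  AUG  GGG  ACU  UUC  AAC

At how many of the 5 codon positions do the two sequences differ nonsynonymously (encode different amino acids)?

Codon 1: AUG Met / AUG Met — identical.
Codon 2: GGU Gly / GGG Gly — synonymous.
Codon 3: ACC Thr / ACU Thr — synonymous.
Codon 4: AAG Lys / UUC Phe — nonsynonymous.
Codon 5: AAC Asn / AAC Asn — identical.
Nonsynonymous differences: 1.

1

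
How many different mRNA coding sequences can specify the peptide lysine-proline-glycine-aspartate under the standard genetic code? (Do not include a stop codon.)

Lys: 2 codons.
Pro: 4 codons.
Gly: 4 codons.
Asp: 2 codons.
2 × 4 × 4 × 2 = 64.

64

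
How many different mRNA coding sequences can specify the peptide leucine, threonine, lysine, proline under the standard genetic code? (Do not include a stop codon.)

Leu: 6 codons.
Thr: 4 codons.
Lys: 2 codons.
Pro: 4 codons.
6 × 4 × 2 × 4 = 192.

192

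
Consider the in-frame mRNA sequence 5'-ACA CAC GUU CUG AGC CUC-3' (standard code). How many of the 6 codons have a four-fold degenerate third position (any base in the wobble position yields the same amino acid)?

4

Codon 1 ACA (Thr): third position 4-fold.
Codon 2 CAC (His): third position 2-fold.
Codon 3 GUU (Val): third position 4-fold.
Codon 4 CUG (Leu): third position 4-fold.
Codon 5 AGC (Ser): third position 2-fold.
Codon 6 CUC (Leu): third position 4-fold.
Four-fold degenerate third positions: 4.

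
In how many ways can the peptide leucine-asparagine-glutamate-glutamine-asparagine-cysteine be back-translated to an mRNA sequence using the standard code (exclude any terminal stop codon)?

Leu: 6 codons.
Asn: 2 codons.
Glu: 2 codons.
Gln: 2 codons.
Asn: 2 codons.
Cys: 2 codons.
6 × 2 × 2 × 2 × 2 × 2 = 192.

192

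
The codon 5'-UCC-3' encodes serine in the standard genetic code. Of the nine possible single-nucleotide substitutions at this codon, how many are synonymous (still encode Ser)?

Position 1: none → 0 synonymous.
Position 2: none → 0 synonymous.
Position 3: UCU, UCA, UCG → 3 synonymous.
Total: 0 + 0 + 3 = 3.

3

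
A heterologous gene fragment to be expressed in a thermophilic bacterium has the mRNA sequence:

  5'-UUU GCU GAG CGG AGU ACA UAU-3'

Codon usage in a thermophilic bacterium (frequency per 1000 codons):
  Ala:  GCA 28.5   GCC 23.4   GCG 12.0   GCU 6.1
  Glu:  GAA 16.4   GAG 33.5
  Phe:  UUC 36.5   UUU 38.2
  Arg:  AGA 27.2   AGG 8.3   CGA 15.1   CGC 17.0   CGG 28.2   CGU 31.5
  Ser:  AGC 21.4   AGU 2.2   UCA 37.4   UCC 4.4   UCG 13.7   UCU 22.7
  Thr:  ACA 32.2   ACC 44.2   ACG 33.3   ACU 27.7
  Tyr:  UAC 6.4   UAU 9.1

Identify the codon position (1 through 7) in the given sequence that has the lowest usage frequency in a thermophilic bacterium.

5

Codon 1 UUU (Phe): 38.2 per 1000.
Codon 2 GCU (Ala): 6.1 per 1000.
Codon 3 GAG (Glu): 33.5 per 1000.
Codon 4 CGG (Arg): 28.2 per 1000.
Codon 5 AGU (Ser): 2.2 per 1000.
Codon 6 ACA (Thr): 32.2 per 1000.
Codon 7 UAU (Tyr): 9.1 per 1000.
Lowest frequency is 2.2 at codon 5.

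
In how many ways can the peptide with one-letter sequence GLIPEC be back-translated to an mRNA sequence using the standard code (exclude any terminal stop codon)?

1152

Gly: 4 codons.
Leu: 6 codons.
Ile: 3 codons.
Pro: 4 codons.
Glu: 2 codons.
Cys: 2 codons.
4 × 6 × 3 × 4 × 2 × 2 = 1152.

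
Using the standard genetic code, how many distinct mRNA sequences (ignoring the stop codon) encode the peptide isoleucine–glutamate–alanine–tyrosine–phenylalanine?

Ile: 3 codons.
Glu: 2 codons.
Ala: 4 codons.
Tyr: 2 codons.
Phe: 2 codons.
3 × 2 × 4 × 2 × 2 = 96.

96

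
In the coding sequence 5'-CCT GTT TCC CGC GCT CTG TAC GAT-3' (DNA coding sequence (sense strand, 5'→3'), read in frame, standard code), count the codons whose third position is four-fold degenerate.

Codon 1 CCT (Pro): third position 4-fold.
Codon 2 GTT (Val): third position 4-fold.
Codon 3 TCC (Ser): third position 4-fold.
Codon 4 CGC (Arg): third position 4-fold.
Codon 5 GCT (Ala): third position 4-fold.
Codon 6 CTG (Leu): third position 4-fold.
Codon 7 TAC (Tyr): third position 2-fold.
Codon 8 GAT (Asp): third position 2-fold.
Four-fold degenerate third positions: 6.

6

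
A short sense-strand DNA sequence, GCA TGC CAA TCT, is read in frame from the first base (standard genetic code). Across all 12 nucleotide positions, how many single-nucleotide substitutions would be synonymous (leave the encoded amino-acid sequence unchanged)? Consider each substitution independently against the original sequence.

Codon 1 (GCA, Ala): 3 synonymous substitutions.
Codon 2 (TGC, Cys): 1 synonymous substitution.
Codon 3 (CAA, Gln): 1 synonymous substitution.
Codon 4 (TCT, Ser): 3 synonymous substitutions.
Total: 3 + 1 + 1 + 3 = 8.

8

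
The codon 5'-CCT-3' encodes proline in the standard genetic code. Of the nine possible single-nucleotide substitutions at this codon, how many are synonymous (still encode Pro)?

3

Position 1: none → 0 synonymous.
Position 2: none → 0 synonymous.
Position 3: CCC, CCA, CCG → 3 synonymous.
Total: 0 + 0 + 3 = 3.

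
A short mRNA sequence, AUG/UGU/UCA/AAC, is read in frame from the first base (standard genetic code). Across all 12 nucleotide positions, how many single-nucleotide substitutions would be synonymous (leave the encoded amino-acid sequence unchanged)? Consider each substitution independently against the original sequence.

Codon 1 (AUG, Met): 0 synonymous substitutions.
Codon 2 (UGU, Cys): 1 synonymous substitution.
Codon 3 (UCA, Ser): 3 synonymous substitutions.
Codon 4 (AAC, Asn): 1 synonymous substitution.
Total: 0 + 1 + 3 + 1 = 5.

5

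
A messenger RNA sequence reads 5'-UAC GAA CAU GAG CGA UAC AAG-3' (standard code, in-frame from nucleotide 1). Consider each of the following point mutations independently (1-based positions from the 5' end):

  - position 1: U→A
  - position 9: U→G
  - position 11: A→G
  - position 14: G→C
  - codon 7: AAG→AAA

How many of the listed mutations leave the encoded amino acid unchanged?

Codon 1: UAC (Tyr) → AAC (Asn) — missense.
Codon 3: CAU (His) → CAG (Gln) — missense.
Codon 4: GAG (Glu) → GGG (Gly) — missense.
Codon 5: CGA (Arg) → CCA (Pro) — missense.
Codon 7: AAG (Lys) → AAA (Lys) — synonymous.
Synonymous: 1 of 5.

1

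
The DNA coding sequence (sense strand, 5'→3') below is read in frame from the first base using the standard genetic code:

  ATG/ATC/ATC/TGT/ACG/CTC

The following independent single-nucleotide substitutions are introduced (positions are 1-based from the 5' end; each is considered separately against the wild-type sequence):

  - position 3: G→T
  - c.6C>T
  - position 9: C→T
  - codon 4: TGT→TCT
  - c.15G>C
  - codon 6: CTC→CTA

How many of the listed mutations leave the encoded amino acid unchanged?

4

Codon 1: ATG (Met) → ATT (Ile) — missense.
Codon 2: ATC (Ile) → ATT (Ile) — synonymous.
Codon 3: ATC (Ile) → ATT (Ile) — synonymous.
Codon 4: TGT (Cys) → TCT (Ser) — missense.
Codon 5: ACG (Thr) → ACC (Thr) — synonymous.
Codon 6: CTC (Leu) → CTA (Leu) — synonymous.
Synonymous: 4 of 6.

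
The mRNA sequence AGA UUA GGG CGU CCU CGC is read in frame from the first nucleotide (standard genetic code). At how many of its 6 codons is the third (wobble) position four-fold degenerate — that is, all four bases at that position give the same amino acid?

4

Codon 1 AGA (Arg): third position 2-fold.
Codon 2 UUA (Leu): third position 2-fold.
Codon 3 GGG (Gly): third position 4-fold.
Codon 4 CGU (Arg): third position 4-fold.
Codon 5 CCU (Pro): third position 4-fold.
Codon 6 CGC (Arg): third position 4-fold.
Four-fold degenerate third positions: 4.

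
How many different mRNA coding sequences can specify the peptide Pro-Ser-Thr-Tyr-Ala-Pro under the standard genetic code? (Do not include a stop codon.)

3072

Pro: 4 codons.
Ser: 6 codons.
Thr: 4 codons.
Tyr: 2 codons.
Ala: 4 codons.
Pro: 4 codons.
4 × 6 × 4 × 2 × 4 × 4 = 3072.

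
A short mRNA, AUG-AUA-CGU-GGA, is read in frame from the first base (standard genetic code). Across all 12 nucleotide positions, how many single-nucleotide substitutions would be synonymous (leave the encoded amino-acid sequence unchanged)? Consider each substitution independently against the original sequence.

Codon 1 (AUG, Met): 0 synonymous substitutions.
Codon 2 (AUA, Ile): 2 synonymous substitutions.
Codon 3 (CGU, Arg): 3 synonymous substitutions.
Codon 4 (GGA, Gly): 3 synonymous substitutions.
Total: 0 + 2 + 3 + 3 = 8.

8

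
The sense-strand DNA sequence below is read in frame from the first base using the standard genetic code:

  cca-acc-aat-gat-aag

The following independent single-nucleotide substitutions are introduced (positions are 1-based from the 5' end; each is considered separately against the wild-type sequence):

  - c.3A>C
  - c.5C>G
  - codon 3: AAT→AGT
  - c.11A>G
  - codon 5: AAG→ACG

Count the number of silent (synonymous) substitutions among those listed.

1

Codon 1: CCA (Pro) → CCC (Pro) — synonymous.
Codon 2: ACC (Thr) → AGC (Ser) — missense.
Codon 3: AAT (Asn) → AGT (Ser) — missense.
Codon 4: GAT (Asp) → GGT (Gly) — missense.
Codon 5: AAG (Lys) → ACG (Thr) — missense.
Synonymous: 1 of 5.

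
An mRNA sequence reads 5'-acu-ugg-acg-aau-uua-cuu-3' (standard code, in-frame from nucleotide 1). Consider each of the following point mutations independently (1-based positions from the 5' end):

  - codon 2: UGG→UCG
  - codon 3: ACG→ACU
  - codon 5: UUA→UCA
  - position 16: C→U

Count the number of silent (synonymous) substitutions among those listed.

Codon 2: UGG (Trp) → UCG (Ser) — missense.
Codon 3: ACG (Thr) → ACU (Thr) — synonymous.
Codon 5: UUA (Leu) → UCA (Ser) — missense.
Codon 6: CUU (Leu) → UUU (Phe) — missense.
Synonymous: 1 of 4.

1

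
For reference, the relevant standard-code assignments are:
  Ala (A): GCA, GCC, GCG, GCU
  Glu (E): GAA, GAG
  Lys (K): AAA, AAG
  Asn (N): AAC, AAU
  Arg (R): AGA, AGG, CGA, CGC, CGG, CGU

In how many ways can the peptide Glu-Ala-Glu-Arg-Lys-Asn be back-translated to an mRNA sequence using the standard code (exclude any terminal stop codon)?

384

Glu: 2 codons.
Ala: 4 codons.
Glu: 2 codons.
Arg: 6 codons.
Lys: 2 codons.
Asn: 2 codons.
2 × 4 × 2 × 6 × 2 × 2 = 384.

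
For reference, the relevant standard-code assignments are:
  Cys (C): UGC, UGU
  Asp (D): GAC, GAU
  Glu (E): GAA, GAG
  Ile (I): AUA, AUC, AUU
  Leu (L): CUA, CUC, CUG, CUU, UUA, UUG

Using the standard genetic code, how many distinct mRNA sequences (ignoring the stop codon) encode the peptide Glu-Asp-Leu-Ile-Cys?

144

Glu: 2 codons.
Asp: 2 codons.
Leu: 6 codons.
Ile: 3 codons.
Cys: 2 codons.
2 × 2 × 6 × 3 × 2 = 144.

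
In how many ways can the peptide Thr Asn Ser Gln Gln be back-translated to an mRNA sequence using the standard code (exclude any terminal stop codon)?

Thr: 4 codons.
Asn: 2 codons.
Ser: 6 codons.
Gln: 2 codons.
Gln: 2 codons.
4 × 2 × 6 × 2 × 2 = 192.

192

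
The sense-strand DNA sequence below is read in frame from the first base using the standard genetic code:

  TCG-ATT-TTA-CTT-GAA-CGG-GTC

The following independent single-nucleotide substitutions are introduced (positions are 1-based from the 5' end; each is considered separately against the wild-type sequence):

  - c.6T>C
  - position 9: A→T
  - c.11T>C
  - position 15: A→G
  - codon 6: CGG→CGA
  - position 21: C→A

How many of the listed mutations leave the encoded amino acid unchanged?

4

Codon 2: ATT (Ile) → ATC (Ile) — synonymous.
Codon 3: TTA (Leu) → TTT (Phe) — missense.
Codon 4: CTT (Leu) → CCT (Pro) — missense.
Codon 5: GAA (Glu) → GAG (Glu) — synonymous.
Codon 6: CGG (Arg) → CGA (Arg) — synonymous.
Codon 7: GTC (Val) → GTA (Val) — synonymous.
Synonymous: 4 of 6.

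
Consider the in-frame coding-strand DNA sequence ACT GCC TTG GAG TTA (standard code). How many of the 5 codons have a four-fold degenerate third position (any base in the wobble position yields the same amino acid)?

2

Codon 1 ACT (Thr): third position 4-fold.
Codon 2 GCC (Ala): third position 4-fold.
Codon 3 TTG (Leu): third position 2-fold.
Codon 4 GAG (Glu): third position 2-fold.
Codon 5 TTA (Leu): third position 2-fold.
Four-fold degenerate third positions: 2.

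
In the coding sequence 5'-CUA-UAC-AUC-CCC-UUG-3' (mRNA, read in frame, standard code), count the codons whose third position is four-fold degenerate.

Codon 1 CUA (Leu): third position 4-fold.
Codon 2 UAC (Tyr): third position 2-fold.
Codon 3 AUC (Ile): third position 3-fold.
Codon 4 CCC (Pro): third position 4-fold.
Codon 5 UUG (Leu): third position 2-fold.
Four-fold degenerate third positions: 2.

2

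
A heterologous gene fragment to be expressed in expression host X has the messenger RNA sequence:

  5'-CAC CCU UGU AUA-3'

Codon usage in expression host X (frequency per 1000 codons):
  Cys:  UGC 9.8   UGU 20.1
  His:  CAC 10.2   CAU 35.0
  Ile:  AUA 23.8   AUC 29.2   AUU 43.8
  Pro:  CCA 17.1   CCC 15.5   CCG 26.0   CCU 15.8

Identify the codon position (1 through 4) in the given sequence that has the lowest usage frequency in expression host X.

1

Codon 1 CAC (His): 10.2 per 1000.
Codon 2 CCU (Pro): 15.8 per 1000.
Codon 3 UGU (Cys): 20.1 per 1000.
Codon 4 AUA (Ile): 23.8 per 1000.
Lowest frequency is 10.2 at codon 1.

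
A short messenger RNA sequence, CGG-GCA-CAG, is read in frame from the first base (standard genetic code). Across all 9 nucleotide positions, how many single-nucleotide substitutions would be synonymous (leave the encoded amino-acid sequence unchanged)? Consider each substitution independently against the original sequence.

Codon 1 (CGG, Arg): 4 synonymous substitutions.
Codon 2 (GCA, Ala): 3 synonymous substitutions.
Codon 3 (CAG, Gln): 1 synonymous substitution.
Total: 4 + 3 + 1 = 8.

8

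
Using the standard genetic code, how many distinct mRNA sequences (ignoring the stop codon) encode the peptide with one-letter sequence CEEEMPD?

Cys: 2 codons.
Glu: 2 codons.
Glu: 2 codons.
Glu: 2 codons.
Met: 1 codon.
Pro: 4 codons.
Asp: 2 codons.
2 × 2 × 2 × 2 × 1 × 4 × 2 = 128.

128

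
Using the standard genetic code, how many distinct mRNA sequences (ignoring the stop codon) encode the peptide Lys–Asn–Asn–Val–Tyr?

64

Lys: 2 codons.
Asn: 2 codons.
Asn: 2 codons.
Val: 4 codons.
Tyr: 2 codons.
2 × 2 × 2 × 4 × 2 = 64.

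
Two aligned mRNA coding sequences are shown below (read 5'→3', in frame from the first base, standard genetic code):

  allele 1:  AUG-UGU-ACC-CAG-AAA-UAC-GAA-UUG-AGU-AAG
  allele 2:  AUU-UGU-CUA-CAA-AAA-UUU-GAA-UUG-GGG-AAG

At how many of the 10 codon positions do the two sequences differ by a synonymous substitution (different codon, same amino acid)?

Codon 1: AUG Met / AUU Ile — nonsynonymous.
Codon 2: UGU Cys / UGU Cys — identical.
Codon 3: ACC Thr / CUA Leu — nonsynonymous.
Codon 4: CAG Gln / CAA Gln — synonymous.
Codon 5: AAA Lys / AAA Lys — identical.
Codon 6: UAC Tyr / UUU Phe — nonsynonymous.
Codon 7: GAA Glu / GAA Glu — identical.
Codon 8: UUG Leu / UUG Leu — identical.
Codon 9: AGU Ser / GGG Gly — nonsynonymous.
Codon 10: AAG Lys / AAG Lys — identical.
Synonymous differences: 1.

1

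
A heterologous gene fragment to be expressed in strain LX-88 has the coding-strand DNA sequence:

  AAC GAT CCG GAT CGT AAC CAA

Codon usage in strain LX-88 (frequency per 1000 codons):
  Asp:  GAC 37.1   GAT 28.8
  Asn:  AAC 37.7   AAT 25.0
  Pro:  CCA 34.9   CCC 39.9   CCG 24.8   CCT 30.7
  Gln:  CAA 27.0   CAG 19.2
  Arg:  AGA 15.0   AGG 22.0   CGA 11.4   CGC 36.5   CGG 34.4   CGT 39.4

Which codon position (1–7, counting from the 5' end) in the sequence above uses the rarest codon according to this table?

3

Codon 1 AAC (Asn): 37.7 per 1000.
Codon 2 GAT (Asp): 28.8 per 1000.
Codon 3 CCG (Pro): 24.8 per 1000.
Codon 4 GAT (Asp): 28.8 per 1000.
Codon 5 CGT (Arg): 39.4 per 1000.
Codon 6 AAC (Asn): 37.7 per 1000.
Codon 7 CAA (Gln): 27.0 per 1000.
Lowest frequency is 24.8 at codon 3.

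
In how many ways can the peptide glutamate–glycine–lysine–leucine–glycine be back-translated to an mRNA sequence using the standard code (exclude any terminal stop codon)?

Glu: 2 codons.
Gly: 4 codons.
Lys: 2 codons.
Leu: 6 codons.
Gly: 4 codons.
2 × 4 × 2 × 6 × 4 = 384.

384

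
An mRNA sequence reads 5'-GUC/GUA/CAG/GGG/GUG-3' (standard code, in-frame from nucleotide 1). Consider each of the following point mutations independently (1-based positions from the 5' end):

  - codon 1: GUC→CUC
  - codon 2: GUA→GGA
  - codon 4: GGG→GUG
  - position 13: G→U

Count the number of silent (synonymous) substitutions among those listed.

Codon 1: GUC (Val) → CUC (Leu) — missense.
Codon 2: GUA (Val) → GGA (Gly) — missense.
Codon 4: GGG (Gly) → GUG (Val) — missense.
Codon 5: GUG (Val) → UUG (Leu) — missense.
Synonymous: 0 of 4.

0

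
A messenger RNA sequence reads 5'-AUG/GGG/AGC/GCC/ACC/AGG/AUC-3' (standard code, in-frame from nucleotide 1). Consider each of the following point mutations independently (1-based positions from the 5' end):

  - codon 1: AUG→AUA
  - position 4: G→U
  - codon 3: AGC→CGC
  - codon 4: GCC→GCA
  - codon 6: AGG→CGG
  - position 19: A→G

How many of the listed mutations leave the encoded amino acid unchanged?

2

Codon 1: AUG (Met) → AUA (Ile) — missense.
Codon 2: GGG (Gly) → UGG (Trp) — missense.
Codon 3: AGC (Ser) → CGC (Arg) — missense.
Codon 4: GCC (Ala) → GCA (Ala) — synonymous.
Codon 6: AGG (Arg) → CGG (Arg) — synonymous.
Codon 7: AUC (Ile) → GUC (Val) — missense.
Synonymous: 2 of 6.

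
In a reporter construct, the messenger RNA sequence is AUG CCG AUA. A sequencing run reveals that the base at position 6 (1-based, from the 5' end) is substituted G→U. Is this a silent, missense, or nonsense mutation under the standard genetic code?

silent

Position 6 falls in codon 2: CCG → Pro.
After the substitution the codon is CCU → Pro.
Both encode Pro, so the change is synonymous.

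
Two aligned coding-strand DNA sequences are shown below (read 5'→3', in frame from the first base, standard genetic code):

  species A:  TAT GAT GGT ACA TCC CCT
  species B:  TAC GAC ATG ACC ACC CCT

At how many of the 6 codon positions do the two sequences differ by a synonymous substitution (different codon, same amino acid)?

Codon 1: TAT Tyr / TAC Tyr — synonymous.
Codon 2: GAT Asp / GAC Asp — synonymous.
Codon 3: GGT Gly / ATG Met — nonsynonymous.
Codon 4: ACA Thr / ACC Thr — synonymous.
Codon 5: TCC Ser / ACC Thr — nonsynonymous.
Codon 6: CCT Pro / CCT Pro — identical.
Synonymous differences: 3.

3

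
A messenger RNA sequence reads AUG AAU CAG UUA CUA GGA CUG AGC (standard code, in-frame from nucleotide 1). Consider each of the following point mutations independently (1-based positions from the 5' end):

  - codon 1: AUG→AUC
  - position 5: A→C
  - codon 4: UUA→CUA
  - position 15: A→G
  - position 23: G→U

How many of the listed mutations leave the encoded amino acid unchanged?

2

Codon 1: AUG (Met) → AUC (Ile) — missense.
Codon 2: AAU (Asn) → ACU (Thr) — missense.
Codon 4: UUA (Leu) → CUA (Leu) — synonymous.
Codon 5: CUA (Leu) → CUG (Leu) — synonymous.
Codon 8: AGC (Ser) → AUC (Ile) — missense.
Synonymous: 2 of 5.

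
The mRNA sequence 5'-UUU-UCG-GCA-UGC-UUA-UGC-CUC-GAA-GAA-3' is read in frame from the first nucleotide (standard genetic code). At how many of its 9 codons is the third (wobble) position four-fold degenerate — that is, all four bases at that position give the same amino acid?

3

Codon 1 UUU (Phe): third position 2-fold.
Codon 2 UCG (Ser): third position 4-fold.
Codon 3 GCA (Ala): third position 4-fold.
Codon 4 UGC (Cys): third position 2-fold.
Codon 5 UUA (Leu): third position 2-fold.
Codon 6 UGC (Cys): third position 2-fold.
Codon 7 CUC (Leu): third position 4-fold.
Codon 8 GAA (Glu): third position 2-fold.
Codon 9 GAA (Glu): third position 2-fold.
Four-fold degenerate third positions: 3.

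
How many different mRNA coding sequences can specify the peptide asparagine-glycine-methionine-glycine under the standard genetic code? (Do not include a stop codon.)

Asn: 2 codons.
Gly: 4 codons.
Met: 1 codon.
Gly: 4 codons.
2 × 4 × 1 × 4 = 32.

32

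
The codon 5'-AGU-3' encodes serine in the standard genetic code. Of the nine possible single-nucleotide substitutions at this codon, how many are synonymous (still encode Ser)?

1

Position 1: none → 0 synonymous.
Position 2: none → 0 synonymous.
Position 3: AGC → 1 synonymous.
Total: 0 + 0 + 1 = 1.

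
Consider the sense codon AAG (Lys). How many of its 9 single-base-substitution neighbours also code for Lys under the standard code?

1

Position 1: none → 0 synonymous.
Position 2: none → 0 synonymous.
Position 3: AAA → 1 synonymous.
Total: 0 + 0 + 1 = 1.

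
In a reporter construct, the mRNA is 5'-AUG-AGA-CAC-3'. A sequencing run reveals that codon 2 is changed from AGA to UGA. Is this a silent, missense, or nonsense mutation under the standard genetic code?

Position 4 falls in codon 2: AGA → Arg.
After the substitution the codon is UGA → Stop.
The new codon is a stop codon, so this is a nonsense mutation.

nonsense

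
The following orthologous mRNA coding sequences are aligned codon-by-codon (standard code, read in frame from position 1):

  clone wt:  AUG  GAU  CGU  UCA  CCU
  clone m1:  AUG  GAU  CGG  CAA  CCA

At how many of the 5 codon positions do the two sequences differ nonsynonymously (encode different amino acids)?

Codon 1: AUG Met / AUG Met — identical.
Codon 2: GAU Asp / GAU Asp — identical.
Codon 3: CGU Arg / CGG Arg — synonymous.
Codon 4: UCA Ser / CAA Gln — nonsynonymous.
Codon 5: CCU Pro / CCA Pro — synonymous.
Nonsynonymous differences: 1.

1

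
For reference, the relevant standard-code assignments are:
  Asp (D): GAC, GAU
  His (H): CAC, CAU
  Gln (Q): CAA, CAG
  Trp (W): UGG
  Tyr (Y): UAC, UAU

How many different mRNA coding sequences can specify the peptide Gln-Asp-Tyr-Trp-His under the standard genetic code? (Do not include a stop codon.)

16

Gln: 2 codons.
Asp: 2 codons.
Tyr: 2 codons.
Trp: 1 codon.
His: 2 codons.
2 × 2 × 2 × 1 × 2 = 16.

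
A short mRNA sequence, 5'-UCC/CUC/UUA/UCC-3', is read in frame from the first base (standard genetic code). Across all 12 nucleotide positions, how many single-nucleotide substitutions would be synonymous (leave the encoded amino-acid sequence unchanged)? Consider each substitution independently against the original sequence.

11

Codon 1 (UCC, Ser): 3 synonymous substitutions.
Codon 2 (CUC, Leu): 3 synonymous substitutions.
Codon 3 (UUA, Leu): 2 synonymous substitutions.
Codon 4 (UCC, Ser): 3 synonymous substitutions.
Total: 3 + 3 + 2 + 3 = 11.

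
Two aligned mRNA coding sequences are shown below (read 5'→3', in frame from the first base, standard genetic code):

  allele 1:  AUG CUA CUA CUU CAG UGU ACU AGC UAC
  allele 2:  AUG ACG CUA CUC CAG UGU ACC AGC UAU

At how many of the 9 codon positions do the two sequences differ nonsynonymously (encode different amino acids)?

Codon 1: AUG Met / AUG Met — identical.
Codon 2: CUA Leu / ACG Thr — nonsynonymous.
Codon 3: CUA Leu / CUA Leu — identical.
Codon 4: CUU Leu / CUC Leu — synonymous.
Codon 5: CAG Gln / CAG Gln — identical.
Codon 6: UGU Cys / UGU Cys — identical.
Codon 7: ACU Thr / ACC Thr — synonymous.
Codon 8: AGC Ser / AGC Ser — identical.
Codon 9: UAC Tyr / UAU Tyr — synonymous.
Nonsynonymous differences: 1.

1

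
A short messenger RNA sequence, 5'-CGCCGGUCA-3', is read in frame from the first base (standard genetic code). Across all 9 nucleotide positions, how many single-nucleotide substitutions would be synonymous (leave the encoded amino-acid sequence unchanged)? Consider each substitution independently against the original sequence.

Codon 1 (CGC, Arg): 3 synonymous substitutions.
Codon 2 (CGG, Arg): 4 synonymous substitutions.
Codon 3 (UCA, Ser): 3 synonymous substitutions.
Total: 3 + 4 + 3 = 10.

10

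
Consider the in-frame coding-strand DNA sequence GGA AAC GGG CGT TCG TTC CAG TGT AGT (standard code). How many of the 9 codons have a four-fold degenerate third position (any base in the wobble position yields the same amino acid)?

Codon 1 GGA (Gly): third position 4-fold.
Codon 2 AAC (Asn): third position 2-fold.
Codon 3 GGG (Gly): third position 4-fold.
Codon 4 CGT (Arg): third position 4-fold.
Codon 5 TCG (Ser): third position 4-fold.
Codon 6 TTC (Phe): third position 2-fold.
Codon 7 CAG (Gln): third position 2-fold.
Codon 8 TGT (Cys): third position 2-fold.
Codon 9 AGT (Ser): third position 2-fold.
Four-fold degenerate third positions: 4.

4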